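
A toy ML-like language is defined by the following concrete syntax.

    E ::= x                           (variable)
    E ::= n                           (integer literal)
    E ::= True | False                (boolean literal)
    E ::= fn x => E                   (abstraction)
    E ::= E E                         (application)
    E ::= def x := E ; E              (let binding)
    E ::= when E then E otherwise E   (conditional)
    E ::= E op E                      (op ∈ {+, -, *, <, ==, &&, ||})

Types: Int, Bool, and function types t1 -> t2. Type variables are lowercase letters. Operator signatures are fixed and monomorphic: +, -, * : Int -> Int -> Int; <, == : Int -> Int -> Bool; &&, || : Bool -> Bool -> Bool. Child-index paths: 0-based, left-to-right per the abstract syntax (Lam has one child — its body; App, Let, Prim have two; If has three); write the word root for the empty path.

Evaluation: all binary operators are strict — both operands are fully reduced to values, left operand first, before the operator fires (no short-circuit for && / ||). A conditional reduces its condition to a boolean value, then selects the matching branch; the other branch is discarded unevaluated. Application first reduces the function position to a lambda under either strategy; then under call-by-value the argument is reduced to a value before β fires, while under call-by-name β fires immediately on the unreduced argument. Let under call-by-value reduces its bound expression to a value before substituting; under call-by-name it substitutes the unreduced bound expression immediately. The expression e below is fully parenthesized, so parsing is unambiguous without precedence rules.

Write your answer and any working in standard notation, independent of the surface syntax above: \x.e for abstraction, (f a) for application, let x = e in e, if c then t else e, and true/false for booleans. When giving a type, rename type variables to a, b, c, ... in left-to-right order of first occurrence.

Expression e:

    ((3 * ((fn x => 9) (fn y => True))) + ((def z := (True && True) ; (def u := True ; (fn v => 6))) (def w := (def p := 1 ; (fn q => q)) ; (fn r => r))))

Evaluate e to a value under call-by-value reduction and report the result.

Derivation:
step 0: ((3 * ((\x.9) (\y.true))) + ((let z = (true && true) in (let u = true in (\v.6))) (let w = (let p = 1 in (\q.q)) in (\r.r))))
step 1: [beta@0.1] ((3 * 9) + ((let z = (true && true) in (let u = true in (\v.6))) (let w = (let p = 1 in (\q.q)) in (\r.r))))
step 2: [delta@0] (27 + ((let z = (true && true) in (let u = true in (\v.6))) (let w = (let p = 1 in (\q.q)) in (\r.r))))
step 3: [delta@1.0.0] (27 + ((let z = true in (let u = true in (\v.6))) (let w = (let p = 1 in (\q.q)) in (\r.r))))
step 4: [let@1.0] (27 + ((let u = true in (\v.6)) (let w = (let p = 1 in (\q.q)) in (\r.r))))
step 5: [let@1.0] (27 + ((\v.6) (let w = (let p = 1 in (\q.q)) in (\r.r))))
step 6: [let@1.1.0] (27 + ((\v.6) (let w = (\q.q) in (\r.r))))
step 7: [let@1.1] (27 + ((\v.6) (\r.r)))
step 8: [beta@1] (27 + 6)
step 9: [delta@root] 33

Answer: 33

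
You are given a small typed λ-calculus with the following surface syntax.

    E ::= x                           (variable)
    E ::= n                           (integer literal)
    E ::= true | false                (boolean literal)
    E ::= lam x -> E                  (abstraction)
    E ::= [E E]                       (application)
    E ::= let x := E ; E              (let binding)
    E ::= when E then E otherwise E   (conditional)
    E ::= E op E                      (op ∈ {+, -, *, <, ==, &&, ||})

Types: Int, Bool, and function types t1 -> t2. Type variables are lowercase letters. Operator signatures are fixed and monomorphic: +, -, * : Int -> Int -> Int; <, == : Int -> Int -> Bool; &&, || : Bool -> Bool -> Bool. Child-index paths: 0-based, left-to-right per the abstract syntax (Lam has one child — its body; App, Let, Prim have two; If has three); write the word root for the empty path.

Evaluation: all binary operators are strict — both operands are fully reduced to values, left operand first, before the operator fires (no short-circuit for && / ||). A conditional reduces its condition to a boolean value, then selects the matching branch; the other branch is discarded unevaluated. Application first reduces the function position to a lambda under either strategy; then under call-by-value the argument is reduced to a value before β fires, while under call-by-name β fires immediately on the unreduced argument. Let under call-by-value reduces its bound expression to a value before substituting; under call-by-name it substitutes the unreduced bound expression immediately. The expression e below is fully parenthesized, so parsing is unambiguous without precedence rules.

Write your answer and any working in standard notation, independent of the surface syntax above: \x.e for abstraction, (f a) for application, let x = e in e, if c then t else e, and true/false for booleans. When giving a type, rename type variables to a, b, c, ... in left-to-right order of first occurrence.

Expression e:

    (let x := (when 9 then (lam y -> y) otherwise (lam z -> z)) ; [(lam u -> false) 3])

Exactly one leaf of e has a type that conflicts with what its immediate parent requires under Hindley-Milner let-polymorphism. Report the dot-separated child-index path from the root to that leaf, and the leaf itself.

Trace:
  unify Int ~ Bool
  FAIL: mismatch Int ~ Bool

Answer: 0.0 : 9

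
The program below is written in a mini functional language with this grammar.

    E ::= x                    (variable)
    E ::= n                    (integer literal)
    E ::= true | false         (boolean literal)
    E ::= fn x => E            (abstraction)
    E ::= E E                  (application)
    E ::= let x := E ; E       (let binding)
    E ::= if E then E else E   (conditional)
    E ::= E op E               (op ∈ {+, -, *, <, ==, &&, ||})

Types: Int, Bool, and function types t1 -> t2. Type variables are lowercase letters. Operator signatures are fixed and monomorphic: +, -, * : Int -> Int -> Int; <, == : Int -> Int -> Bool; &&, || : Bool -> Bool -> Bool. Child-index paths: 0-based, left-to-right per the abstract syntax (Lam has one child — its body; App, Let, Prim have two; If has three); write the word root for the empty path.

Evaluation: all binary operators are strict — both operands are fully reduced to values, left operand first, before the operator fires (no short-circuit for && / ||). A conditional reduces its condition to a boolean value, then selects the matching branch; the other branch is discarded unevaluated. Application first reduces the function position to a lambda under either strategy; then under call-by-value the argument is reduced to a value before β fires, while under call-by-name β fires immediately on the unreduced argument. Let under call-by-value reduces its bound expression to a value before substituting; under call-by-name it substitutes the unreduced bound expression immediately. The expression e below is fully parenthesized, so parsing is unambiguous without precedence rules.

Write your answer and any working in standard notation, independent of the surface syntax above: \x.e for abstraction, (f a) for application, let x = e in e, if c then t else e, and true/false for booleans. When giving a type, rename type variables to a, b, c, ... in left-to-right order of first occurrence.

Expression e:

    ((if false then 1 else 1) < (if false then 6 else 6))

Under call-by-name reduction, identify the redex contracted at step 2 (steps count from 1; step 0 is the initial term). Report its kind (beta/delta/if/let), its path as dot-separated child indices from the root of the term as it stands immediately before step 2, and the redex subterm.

Working:
step 0: ((if false then 1 else 1) < (if false then 6 else 6))
step 1: [if@0] (1 < (if false then 6 else 6))
step 2: [if@1] (1 < 6)

Answer: if at 1 : (if false then 6 else 6)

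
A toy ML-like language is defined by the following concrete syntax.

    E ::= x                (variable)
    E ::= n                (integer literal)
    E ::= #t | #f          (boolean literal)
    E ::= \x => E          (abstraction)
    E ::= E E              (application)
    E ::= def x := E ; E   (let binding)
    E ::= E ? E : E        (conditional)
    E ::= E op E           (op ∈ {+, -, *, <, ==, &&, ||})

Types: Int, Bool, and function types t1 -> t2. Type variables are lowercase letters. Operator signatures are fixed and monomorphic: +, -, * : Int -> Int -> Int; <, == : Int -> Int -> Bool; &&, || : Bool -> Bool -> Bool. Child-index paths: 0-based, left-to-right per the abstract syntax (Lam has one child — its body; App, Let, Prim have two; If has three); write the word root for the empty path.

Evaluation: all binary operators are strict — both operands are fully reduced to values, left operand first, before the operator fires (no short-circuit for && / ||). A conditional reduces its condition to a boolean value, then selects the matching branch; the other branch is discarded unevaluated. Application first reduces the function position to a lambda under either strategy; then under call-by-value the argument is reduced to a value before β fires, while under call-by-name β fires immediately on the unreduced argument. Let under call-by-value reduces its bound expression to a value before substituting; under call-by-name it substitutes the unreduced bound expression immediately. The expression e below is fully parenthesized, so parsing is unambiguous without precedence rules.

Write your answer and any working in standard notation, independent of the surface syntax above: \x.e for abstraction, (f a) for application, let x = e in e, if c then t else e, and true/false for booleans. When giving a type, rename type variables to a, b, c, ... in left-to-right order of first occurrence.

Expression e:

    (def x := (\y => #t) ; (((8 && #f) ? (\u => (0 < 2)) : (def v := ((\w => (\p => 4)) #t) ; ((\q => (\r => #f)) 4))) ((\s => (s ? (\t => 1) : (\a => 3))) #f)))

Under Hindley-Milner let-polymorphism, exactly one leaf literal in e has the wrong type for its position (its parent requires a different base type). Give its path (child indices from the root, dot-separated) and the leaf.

Answer: 1.0.0.0 : 8

Derivation:
\y._ : a -> Bool
let x : forall. a -> Bool
  unify Int ~ Bool
  FAIL: mismatch Int ~ Bool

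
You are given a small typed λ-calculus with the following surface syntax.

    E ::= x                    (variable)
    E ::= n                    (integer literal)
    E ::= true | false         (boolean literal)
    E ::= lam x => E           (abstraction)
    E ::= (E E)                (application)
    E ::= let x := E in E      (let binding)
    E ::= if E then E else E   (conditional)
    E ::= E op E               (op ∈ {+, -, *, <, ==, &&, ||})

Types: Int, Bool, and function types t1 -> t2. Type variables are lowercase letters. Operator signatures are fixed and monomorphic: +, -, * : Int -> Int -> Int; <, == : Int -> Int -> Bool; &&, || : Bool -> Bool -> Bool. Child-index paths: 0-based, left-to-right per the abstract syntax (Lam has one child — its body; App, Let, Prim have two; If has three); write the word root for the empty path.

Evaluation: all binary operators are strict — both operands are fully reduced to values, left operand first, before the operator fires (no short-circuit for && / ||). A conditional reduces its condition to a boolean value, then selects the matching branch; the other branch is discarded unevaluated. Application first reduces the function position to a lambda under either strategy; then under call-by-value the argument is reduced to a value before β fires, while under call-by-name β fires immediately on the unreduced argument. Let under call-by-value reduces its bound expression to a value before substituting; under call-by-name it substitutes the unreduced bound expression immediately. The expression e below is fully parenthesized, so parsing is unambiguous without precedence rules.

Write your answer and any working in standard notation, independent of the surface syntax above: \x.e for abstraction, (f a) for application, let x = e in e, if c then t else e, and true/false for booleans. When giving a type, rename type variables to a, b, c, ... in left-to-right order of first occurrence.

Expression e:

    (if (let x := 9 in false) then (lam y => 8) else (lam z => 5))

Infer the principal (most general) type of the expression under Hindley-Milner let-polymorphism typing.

Answer: a -> Int

Derivation:
let x : Int
  unify Bool ~ Bool
\y._ : a -> Int
\z._ : b -> Int
  unify a -> Int ~ b -> Int
  unify a ~ b
  unify Int ~ Int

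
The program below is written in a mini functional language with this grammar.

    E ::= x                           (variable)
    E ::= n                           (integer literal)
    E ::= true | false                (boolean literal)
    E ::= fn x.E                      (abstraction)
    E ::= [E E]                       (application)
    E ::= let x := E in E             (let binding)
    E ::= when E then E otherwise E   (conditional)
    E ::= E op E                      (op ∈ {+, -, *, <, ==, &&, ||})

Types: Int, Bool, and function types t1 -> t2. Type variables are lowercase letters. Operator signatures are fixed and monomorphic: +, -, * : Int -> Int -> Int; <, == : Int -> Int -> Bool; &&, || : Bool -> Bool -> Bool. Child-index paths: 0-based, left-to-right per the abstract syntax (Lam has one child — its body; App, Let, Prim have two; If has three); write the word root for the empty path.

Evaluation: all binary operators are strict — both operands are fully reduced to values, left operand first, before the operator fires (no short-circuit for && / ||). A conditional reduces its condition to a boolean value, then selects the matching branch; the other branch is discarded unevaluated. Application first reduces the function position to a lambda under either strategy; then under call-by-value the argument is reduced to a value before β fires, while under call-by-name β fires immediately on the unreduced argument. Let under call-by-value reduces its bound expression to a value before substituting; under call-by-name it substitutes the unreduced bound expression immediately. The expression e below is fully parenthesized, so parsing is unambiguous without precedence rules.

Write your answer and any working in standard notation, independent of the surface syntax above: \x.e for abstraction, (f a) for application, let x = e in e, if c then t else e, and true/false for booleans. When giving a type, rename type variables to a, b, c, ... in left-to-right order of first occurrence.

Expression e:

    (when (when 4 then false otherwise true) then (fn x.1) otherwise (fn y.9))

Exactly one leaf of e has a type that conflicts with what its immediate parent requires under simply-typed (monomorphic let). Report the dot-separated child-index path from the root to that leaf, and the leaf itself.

Working:
  unify Int ~ Bool
  FAIL: mismatch Int ~ Bool

Answer: 0.0 : 4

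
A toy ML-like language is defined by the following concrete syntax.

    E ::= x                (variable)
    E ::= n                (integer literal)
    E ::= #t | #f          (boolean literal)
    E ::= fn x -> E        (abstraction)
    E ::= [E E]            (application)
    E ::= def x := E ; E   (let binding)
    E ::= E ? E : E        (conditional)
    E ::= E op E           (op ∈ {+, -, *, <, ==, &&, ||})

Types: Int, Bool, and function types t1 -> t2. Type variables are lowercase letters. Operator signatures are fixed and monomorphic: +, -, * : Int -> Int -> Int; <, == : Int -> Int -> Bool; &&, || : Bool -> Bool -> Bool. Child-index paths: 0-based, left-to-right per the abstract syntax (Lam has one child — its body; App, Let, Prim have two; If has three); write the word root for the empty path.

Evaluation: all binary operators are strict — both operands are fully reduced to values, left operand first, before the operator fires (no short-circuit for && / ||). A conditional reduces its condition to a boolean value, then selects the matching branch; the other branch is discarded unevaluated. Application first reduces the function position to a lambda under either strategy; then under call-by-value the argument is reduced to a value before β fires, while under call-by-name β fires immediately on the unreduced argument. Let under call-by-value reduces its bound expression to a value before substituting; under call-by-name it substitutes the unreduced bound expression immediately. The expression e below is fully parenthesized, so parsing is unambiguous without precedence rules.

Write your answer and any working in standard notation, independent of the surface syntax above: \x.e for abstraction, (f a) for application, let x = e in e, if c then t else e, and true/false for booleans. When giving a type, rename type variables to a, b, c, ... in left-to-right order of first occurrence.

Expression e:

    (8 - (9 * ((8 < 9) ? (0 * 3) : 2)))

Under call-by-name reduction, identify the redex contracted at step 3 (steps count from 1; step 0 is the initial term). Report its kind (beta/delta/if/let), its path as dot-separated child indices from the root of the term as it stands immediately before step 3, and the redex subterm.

Trace:
step 0: (8 - (9 * (if (8 < 9) then (0 * 3) else 2)))
step 1: [delta@1.1.0] (8 - (9 * (if true then (0 * 3) else 2)))
step 2: [if@1.1] (8 - (9 * (0 * 3)))
step 3: [delta@1.1] (8 - (9 * 0))

Answer: delta at 1.1 : (0 * 3)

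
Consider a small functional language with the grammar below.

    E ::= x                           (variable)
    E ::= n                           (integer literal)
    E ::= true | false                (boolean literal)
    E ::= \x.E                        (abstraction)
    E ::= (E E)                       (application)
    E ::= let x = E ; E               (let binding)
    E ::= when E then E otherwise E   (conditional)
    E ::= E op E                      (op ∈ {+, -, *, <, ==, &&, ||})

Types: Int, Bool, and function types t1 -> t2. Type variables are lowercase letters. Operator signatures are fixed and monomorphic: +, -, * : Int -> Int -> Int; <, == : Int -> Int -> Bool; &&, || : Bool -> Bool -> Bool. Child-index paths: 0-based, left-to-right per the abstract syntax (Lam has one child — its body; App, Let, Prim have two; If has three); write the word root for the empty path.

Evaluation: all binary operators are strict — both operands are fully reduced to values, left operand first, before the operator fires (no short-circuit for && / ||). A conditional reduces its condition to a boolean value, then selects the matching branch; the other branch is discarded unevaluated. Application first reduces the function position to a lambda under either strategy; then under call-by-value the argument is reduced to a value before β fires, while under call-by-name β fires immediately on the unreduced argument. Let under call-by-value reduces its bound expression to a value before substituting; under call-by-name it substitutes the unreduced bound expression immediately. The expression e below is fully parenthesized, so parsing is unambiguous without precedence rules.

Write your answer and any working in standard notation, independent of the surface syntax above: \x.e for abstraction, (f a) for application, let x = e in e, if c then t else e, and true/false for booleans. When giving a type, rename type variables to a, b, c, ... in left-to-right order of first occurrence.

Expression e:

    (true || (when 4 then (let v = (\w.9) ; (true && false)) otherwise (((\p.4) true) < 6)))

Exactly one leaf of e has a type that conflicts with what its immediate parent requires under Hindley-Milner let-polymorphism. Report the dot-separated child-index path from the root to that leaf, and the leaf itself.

Answer: 1.0 : 4

Working:
  unify Bool ~ Bool
  unify Int ~ Bool
  FAIL: mismatch Int ~ Bool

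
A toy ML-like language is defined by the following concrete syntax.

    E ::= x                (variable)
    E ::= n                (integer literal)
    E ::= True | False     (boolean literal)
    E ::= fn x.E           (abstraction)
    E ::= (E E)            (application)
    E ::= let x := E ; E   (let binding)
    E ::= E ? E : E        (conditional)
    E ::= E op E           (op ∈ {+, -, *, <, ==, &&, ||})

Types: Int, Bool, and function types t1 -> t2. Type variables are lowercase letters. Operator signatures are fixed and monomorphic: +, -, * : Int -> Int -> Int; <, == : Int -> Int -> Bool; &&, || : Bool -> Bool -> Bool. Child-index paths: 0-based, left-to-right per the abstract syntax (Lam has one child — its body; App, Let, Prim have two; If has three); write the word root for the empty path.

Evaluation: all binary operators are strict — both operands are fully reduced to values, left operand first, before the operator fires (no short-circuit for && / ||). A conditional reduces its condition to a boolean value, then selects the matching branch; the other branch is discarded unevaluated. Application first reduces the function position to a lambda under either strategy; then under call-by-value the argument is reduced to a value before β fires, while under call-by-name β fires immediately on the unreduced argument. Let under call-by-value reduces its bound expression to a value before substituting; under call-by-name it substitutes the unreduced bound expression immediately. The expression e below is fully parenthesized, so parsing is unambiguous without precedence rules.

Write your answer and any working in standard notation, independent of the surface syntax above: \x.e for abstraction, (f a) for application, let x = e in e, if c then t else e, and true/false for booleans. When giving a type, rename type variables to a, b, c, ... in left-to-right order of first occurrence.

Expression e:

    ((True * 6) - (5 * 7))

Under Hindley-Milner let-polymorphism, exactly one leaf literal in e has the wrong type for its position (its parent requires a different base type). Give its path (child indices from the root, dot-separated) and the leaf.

Answer: 0.0 : true

Working:
  unify Bool ~ Int
  FAIL: mismatch Bool ~ Int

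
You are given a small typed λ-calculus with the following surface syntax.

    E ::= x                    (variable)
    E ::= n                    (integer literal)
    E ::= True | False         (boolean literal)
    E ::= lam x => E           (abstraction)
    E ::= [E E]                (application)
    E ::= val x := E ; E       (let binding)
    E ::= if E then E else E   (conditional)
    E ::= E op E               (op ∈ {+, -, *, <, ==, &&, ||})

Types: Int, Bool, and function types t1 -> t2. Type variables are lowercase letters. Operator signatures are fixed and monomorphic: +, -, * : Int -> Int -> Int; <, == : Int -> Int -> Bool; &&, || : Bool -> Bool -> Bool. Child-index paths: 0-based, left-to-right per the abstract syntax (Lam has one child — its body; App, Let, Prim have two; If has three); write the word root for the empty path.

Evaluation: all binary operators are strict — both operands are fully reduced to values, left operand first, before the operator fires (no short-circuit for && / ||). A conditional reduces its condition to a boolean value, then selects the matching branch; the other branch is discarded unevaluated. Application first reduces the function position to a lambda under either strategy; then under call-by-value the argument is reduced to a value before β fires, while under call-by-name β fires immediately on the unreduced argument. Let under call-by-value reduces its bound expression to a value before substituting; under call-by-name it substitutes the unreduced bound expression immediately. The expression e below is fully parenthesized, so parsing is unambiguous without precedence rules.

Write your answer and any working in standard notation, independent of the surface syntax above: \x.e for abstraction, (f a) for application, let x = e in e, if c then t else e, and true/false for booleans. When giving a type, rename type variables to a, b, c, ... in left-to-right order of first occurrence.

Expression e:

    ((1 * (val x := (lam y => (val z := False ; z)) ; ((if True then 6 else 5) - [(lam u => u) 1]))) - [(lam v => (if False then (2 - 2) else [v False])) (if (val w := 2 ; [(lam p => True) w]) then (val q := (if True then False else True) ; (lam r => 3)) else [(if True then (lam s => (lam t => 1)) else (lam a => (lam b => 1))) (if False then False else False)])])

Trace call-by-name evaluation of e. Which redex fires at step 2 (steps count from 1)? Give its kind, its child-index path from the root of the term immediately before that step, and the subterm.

Trace:
step 0: ((1 * (let x = (\y.(let z = false in z)) in ((if true then 6 else 5) - ((\u.u) 1)))) - ((\v.(if false then (2 - 2) else (v false))) (if (let w = 2 in ((\p.true) w)) then (let q = (if true then false else true) in (\r.3)) else ((if true then (\s.(\t.1)) else (\a.(\b.1))) (if false then false else false)))))
step 1: [let@0.1] ((1 * ((if true then 6 else 5) - ((\u.u) 1))) - ((\v.(if false then (2 - 2) else (v false))) (if (let w = 2 in ((\p.true) w)) then (let q = (if true then false else true) in (\r.3)) else ((if true then (\s.(\t.1)) else (\a.(\b.1))) (if false then false else false)))))
step 2: [if@0.1.0] ((1 * (6 - ((\u.u) 1))) - ((\v.(if false then (2 - 2) else (v false))) (if (let w = 2 in ((\p.true) w)) then (let q = (if true then false else true) in (\r.3)) else ((if true then (\s.(\t.1)) else (\a.(\b.1))) (if false then false else false)))))

Answer: if at 0.1.0 : (if true then 6 else 5)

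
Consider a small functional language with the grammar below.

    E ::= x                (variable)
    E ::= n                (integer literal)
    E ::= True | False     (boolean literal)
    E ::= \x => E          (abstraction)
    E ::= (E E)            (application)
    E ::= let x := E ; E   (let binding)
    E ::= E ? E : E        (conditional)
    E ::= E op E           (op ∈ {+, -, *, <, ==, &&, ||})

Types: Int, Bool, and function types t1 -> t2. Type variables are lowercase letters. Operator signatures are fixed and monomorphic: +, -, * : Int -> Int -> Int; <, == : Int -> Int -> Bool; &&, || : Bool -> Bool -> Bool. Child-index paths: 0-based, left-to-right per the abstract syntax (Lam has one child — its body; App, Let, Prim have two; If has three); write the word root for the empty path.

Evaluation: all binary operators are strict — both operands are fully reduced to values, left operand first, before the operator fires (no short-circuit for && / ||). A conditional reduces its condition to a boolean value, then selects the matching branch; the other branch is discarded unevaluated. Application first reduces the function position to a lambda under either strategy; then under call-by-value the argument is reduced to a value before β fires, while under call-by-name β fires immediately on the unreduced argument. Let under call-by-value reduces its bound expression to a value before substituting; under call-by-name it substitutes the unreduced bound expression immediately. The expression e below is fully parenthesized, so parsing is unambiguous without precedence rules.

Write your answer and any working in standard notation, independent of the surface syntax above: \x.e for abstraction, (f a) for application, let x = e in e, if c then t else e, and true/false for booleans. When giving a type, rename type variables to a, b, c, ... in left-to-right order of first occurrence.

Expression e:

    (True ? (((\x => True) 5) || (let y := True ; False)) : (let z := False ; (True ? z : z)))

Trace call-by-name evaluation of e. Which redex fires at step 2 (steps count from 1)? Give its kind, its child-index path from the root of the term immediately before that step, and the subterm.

Answer: beta at 0 : ((\x.true) 5)

Working:
step 0: (if true then (((\x.true) 5) || (let y = true in false)) else (let z = false in (if true then z else z)))
step 1: [if@root] (((\x.true) 5) || (let y = true in false))
step 2: [beta@0] (true || (let y = true in false))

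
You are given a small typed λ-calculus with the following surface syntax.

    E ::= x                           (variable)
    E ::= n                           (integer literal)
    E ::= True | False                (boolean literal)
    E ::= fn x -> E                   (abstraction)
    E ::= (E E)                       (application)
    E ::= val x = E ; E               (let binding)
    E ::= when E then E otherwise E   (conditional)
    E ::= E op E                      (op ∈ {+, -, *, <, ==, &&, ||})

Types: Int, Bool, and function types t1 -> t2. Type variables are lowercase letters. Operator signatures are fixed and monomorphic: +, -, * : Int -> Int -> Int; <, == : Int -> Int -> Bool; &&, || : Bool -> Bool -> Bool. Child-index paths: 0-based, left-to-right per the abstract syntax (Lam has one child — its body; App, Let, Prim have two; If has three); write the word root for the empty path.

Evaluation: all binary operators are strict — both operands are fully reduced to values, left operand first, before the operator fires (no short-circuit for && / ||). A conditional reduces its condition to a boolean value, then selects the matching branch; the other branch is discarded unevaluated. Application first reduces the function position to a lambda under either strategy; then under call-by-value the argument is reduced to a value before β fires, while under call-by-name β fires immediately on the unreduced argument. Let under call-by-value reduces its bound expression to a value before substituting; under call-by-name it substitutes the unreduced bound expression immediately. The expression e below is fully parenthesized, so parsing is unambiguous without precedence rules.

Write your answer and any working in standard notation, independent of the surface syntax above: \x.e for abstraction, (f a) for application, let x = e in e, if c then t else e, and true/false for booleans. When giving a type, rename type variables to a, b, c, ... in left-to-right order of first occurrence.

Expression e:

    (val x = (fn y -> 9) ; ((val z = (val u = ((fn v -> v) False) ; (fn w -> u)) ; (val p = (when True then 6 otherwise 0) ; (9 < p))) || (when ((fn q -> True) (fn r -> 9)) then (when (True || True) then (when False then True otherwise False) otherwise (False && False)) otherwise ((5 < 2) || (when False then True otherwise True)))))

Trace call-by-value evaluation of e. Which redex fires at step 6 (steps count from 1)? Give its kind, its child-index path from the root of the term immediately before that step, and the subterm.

Answer: let at 0 : (let p = 6 in (9 < p))

Working:
step 0: (let x = (\y.9) in ((let z = (let u = ((\v.v) false) in (\w.u)) in (let p = (if true then 6 else 0) in (9 < p))) || (if ((\q.true) (\r.9)) then (if (true || true) then (if false then true else false) else (false && false)) else ((5 < 2) || (if false then true else true)))))
step 1: [let@root] ((let z = (let u = ((\v.v) false) in (\w.u)) in (let p = (if true then 6 else 0) in (9 < p))) || (if ((\q.true) (\r.9)) then (if (true || true) then (if false then true else false) else (false && false)) else ((5 < 2) || (if false then true else true))))
step 2: [beta@0.0.0] ((let z = (let u = false in (\w.u)) in (let p = (if true then 6 else 0) in (9 < p))) || (if ((\q.true) (\r.9)) then (if (true || true) then (if false then true else false) else (false && false)) else ((5 < 2) || (if false then true else true))))
step 3: [let@0.0] ((let z = (\w.false) in (let p = (if true then 6 else 0) in (9 < p))) || (if ((\q.true) (\r.9)) then (if (true || true) then (if false then true else false) else (false && false)) else ((5 < 2) || (if false then true else true))))
step 4: [let@0] ((let p = (if true then 6 else 0) in (9 < p)) || (if ((\q.true) (\r.9)) then (if (true || true) then (if false then true else false) else (false && false)) else ((5 < 2) || (if false then true else true))))
step 5: [if@0.0] ((let p = 6 in (9 < p)) || (if ((\q.true) (\r.9)) then (if (true || true) then (if false then true else false) else (false && false)) else ((5 < 2) || (if false then true else true))))
step 6: [let@0] ((9 < 6) || (if ((\q.true) (\r.9)) then (if (true || true) then (if false then true else false) else (false && false)) else ((5 < 2) || (if false then true else true))))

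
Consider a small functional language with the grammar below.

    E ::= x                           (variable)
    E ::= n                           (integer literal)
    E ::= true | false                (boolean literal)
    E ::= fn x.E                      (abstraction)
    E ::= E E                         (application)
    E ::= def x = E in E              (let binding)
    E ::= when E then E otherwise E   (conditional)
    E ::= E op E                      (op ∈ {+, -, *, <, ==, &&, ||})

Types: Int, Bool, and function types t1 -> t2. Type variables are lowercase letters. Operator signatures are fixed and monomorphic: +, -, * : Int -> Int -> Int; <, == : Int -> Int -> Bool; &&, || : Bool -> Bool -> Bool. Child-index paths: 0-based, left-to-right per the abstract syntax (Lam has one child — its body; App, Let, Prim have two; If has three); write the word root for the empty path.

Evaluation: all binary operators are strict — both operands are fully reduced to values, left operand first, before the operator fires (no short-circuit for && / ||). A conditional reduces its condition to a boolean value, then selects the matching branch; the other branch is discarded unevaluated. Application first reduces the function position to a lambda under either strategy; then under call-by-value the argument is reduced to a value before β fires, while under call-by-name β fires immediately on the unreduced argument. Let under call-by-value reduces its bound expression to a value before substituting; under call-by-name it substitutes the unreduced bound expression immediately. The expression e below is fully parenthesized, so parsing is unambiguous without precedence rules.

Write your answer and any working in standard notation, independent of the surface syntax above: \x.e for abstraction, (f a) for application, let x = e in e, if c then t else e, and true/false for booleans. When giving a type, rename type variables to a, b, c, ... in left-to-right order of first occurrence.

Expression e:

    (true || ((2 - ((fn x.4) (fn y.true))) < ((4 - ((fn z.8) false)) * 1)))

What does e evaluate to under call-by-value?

Answer: true

Working:
step 0: (true || ((2 - ((\x.4) (\y.true))) < ((4 - ((\z.8) false)) * 1)))
step 1: [beta@1.0.1] (true || ((2 - 4) < ((4 - ((\z.8) false)) * 1)))
step 2: [delta@1.0] (true || (-2 < ((4 - ((\z.8) false)) * 1)))
step 3: [beta@1.1.0.1] (true || (-2 < ((4 - 8) * 1)))
step 4: [delta@1.1.0] (true || (-2 < (-4 * 1)))
step 5: [delta@1.1] (true || (-2 < -4))
step 6: [delta@1] (true || false)
step 7: [delta@root] true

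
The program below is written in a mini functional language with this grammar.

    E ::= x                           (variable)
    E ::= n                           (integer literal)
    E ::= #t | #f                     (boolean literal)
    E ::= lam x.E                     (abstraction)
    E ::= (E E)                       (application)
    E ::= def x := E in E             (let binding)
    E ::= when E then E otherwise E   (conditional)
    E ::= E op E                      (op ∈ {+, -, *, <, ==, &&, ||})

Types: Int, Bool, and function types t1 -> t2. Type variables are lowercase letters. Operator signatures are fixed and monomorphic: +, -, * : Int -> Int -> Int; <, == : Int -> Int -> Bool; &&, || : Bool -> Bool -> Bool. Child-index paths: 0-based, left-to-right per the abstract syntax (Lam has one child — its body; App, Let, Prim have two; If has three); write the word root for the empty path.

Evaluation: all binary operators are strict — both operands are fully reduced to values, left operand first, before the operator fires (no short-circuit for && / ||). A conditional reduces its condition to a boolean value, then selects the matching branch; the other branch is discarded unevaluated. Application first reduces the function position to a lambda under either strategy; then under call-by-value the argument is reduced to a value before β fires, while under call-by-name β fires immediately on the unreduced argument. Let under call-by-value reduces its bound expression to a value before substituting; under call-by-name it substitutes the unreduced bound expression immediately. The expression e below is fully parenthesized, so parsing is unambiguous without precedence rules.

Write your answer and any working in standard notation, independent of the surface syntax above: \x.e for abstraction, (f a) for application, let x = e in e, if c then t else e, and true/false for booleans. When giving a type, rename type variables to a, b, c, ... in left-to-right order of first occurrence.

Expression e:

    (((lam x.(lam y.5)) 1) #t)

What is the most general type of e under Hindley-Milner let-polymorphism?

Trace:
\y._ : b -> Int
\x._ : a -> b -> Int
  unify a -> b -> Int ~ Int -> c
  unify a ~ Int
  unify b -> Int ~ c
_ _ : b -> Int
  unify b -> Int ~ Bool -> d
  unify b ~ Bool
  unify Int ~ d
_ _ : Int

Answer: Int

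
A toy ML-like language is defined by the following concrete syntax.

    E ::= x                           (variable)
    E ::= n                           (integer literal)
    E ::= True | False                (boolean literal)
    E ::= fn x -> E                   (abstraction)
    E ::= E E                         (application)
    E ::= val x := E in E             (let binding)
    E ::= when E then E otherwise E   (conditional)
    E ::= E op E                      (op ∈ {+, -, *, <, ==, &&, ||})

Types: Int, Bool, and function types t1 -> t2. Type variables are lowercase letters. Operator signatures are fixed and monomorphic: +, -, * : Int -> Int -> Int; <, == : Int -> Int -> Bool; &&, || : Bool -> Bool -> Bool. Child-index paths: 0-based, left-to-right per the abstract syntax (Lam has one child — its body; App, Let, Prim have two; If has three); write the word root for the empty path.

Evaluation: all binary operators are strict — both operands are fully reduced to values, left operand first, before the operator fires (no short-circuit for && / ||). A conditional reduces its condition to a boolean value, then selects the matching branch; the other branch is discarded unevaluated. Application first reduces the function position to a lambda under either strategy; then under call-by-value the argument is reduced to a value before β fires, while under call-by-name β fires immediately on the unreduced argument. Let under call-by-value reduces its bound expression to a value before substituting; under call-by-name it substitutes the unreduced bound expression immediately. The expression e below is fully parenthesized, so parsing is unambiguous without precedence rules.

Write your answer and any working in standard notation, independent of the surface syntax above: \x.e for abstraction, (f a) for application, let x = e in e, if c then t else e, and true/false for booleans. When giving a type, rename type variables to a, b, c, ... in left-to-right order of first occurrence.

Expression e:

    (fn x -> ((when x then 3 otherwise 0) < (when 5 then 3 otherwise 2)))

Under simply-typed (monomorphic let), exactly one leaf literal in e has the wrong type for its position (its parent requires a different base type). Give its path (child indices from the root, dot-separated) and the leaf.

Answer: 0.1.0 : 5

Working:
x : a
  unify a ~ Bool
  unify Int ~ Int
  unify Int ~ Int
  unify Int ~ Bool
  FAIL: mismatch Int ~ Bool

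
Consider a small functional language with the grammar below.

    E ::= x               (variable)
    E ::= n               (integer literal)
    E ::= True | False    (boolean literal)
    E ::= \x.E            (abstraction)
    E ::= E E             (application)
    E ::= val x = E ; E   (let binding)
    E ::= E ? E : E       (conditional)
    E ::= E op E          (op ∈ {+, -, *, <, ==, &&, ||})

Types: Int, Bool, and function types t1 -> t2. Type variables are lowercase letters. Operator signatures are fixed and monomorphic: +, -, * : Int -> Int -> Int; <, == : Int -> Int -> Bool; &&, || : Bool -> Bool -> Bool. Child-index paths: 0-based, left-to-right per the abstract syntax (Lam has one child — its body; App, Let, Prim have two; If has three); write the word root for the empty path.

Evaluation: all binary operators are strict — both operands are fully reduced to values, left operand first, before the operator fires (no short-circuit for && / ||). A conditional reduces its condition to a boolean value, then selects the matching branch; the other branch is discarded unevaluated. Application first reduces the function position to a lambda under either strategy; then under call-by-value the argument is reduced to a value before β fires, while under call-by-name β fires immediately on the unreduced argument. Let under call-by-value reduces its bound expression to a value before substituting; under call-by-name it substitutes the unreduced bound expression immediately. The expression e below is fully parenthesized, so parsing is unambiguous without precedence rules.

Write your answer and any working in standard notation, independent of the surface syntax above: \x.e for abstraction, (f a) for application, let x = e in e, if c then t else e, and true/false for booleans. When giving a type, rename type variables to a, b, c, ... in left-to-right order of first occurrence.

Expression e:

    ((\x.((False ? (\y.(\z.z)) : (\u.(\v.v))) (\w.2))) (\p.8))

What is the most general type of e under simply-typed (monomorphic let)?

Derivation:
  unify Bool ~ Bool
z : c
\z._ : c -> c
\y._ : b -> c -> c
v : e
\v._ : e -> e
\u._ : d -> e -> e
  unify b -> c -> c ~ d -> e -> e
  unify b ~ d
  unify c -> c ~ e -> e
  unify c ~ e
  unify e ~ e
\w._ : f -> Int
  unify d -> e -> e ~ (f -> Int) -> g
  unify d ~ f -> Int
  unify e -> e ~ g
_ _ : e -> e
\x._ : a -> e -> e
\p._ : h -> Int
  unify a -> e -> e ~ (h -> Int) -> i
  unify a ~ h -> Int
  unify e -> e ~ i
_ _ : e -> e

Answer: a -> a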